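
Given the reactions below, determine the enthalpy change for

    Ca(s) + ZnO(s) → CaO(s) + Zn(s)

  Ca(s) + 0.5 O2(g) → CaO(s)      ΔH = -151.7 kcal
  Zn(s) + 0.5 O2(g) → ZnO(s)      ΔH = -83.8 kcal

ΔH = -67.9 kcal

equation 1 as written (CaO(s) already on the product side): -151.7 kcal
equation 2 reversed (reverse to put ZnO(s) on the reactant side): +83.8 kcal
ΔH = (1)·(-151.7) + (-1)·(-83.8) = -67.9 kcal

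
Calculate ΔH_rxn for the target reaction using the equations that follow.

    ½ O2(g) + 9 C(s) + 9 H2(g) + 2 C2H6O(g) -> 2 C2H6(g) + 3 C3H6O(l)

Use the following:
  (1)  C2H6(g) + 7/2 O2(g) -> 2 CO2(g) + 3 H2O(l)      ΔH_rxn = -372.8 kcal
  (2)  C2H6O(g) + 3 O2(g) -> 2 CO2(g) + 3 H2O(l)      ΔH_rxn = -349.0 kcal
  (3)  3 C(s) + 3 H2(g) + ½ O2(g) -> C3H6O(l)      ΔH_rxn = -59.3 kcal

ΔH_rxn = -130.3 kcal

(1) reversed and × 2: (-2)·(-372.8) = +745.6 kcal
(2) × 2: (2)·(-349.0) = -698.0 kcal
(3) × 3: (3)·(-59.3) = -177.9 kcal
Summing the manipulated equations, ΔH_rxn = (-2)·(-372.8) + (2)·(-349.0) + (3)·(-59.3) = -130.3 kcal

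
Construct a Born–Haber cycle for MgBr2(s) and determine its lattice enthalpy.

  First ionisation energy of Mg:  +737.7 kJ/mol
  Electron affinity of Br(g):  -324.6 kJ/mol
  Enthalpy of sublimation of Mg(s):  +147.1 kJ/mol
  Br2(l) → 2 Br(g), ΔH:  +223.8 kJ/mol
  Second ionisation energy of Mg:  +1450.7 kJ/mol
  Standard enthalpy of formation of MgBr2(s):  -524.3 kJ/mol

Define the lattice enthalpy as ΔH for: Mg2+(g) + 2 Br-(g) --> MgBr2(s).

ΔHf° = 1·ΔHsub + 1·(ΣIE) + 1·D(Br2) + 2·EA + U
-524.3 = 1·(+147.1) + 1·(+2188.4) + 1·(+223.8) + 2·(-324.6) + U
U = -524.3 − (+1910.1) = -2434.4 kJ/mol

U = -2434.4 kJ/mol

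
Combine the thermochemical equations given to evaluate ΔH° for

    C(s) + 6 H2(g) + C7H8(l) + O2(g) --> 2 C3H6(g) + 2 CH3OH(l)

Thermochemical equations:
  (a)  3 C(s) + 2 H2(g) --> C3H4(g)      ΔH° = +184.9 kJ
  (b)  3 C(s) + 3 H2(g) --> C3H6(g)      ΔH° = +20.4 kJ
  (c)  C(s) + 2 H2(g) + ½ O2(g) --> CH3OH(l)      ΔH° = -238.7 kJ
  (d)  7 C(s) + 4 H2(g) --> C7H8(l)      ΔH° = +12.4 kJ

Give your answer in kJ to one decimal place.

(a): not needed (C3H4(g) appears nowhere else).
(b) × 2 (×2 to match 2 C3H6(g) in the target): (2)·(+20.4) = +40.8 kJ
(c) × 2 (×2 to match 2 CH3OH(l) in the target): (2)·(-238.7) = -477.4 kJ
(d) reversed (reverse to put C7H8(l) on the reactant side): -12.4 kJ
Summing the manipulated equations, ΔH° = (+40.8) + (-477.4) + (-12.4) = -449.0 kJ

ΔH° = -449.0 kJ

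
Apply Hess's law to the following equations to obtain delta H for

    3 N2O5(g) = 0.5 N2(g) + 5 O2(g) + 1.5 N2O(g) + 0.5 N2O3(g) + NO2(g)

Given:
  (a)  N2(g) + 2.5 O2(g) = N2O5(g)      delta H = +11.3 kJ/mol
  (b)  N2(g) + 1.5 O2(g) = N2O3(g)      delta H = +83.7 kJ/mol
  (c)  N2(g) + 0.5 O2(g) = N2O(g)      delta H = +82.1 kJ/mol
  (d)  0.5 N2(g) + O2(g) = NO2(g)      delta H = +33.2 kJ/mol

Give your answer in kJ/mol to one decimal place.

(a) reversed and × 3 (reverse to put N2O5(g) on the reactant side; scale by 3 for the 3 N2O5(g)): (-3)·(+11.3) = -33.9 kJ/mol
(b) × 1/2 (×1/2 to match 1/2 N2O3(g) in the target): (1/2)·(+83.7) = +41.85 kJ/mol
(c) × 3/2 (×3/2 to match 3/2 N2O(g) in the target): (3/2)·(+82.1) = +123.15 kJ/mol
(d) as written (NO2(g) already on the product side): +33.2 kJ/mol
delta H = (-33.9) + (+41.85) + (+123.15) + (+33.2) = 164.3 kJ/mol

delta H = 164.3 kJ/mol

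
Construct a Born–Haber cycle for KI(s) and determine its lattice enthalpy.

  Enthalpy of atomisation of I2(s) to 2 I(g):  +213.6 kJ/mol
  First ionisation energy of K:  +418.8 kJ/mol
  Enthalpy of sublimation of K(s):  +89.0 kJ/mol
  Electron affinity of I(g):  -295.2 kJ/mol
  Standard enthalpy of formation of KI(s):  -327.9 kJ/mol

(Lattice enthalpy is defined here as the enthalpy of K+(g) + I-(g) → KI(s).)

U = -647.3 kJ/mol

ΔHf° = 1·ΔHsub + 1·(ΣIE) + 1/2·D(I2) + 1·EA + U
-327.9 = 1·(+89.0) + 1·(+418.8) + 1/2·(+213.6) + 1·(-295.2) + U
U = -327.9 − (+319.4) = -647.3 kJ/mol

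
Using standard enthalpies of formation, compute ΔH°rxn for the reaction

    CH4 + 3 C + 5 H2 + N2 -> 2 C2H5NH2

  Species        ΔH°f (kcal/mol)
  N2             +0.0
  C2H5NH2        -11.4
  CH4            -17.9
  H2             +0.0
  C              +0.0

ΔH°rxn = -4.9 kcal/mol

Products: 2·(-11.4) = -22.8
Reactants: 1·(-17.9) + 3·(+0.0) + 5·(+0.0) + 1·(+0.0) = -17.9
ΔH°rxn = (-22.8) − (-17.9) = -4.9 kcal/mol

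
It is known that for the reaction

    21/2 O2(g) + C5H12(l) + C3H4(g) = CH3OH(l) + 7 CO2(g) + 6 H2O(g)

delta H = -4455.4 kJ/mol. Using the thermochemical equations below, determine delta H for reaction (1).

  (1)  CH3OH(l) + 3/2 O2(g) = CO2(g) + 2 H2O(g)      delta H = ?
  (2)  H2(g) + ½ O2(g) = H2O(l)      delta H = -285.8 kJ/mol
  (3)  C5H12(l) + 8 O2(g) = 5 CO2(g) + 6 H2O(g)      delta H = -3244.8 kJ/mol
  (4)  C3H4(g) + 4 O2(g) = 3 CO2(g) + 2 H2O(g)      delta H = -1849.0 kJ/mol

delta H = -638.4 kJ/mol

(1) reversed (CH3OH(l) must end up as a product): contributes −x
(2): not needed (H2(g) appears nowhere else).
(3) as written (C5H12(l) already on the reactant side): -3244.8 kJ/mol
(4) as written (C3H4(g) already on the reactant side): -1849.0 kJ/mol
-4455.4 = (-3244.8) + (-1849.0) − x
x = (-4455.4 − (-5093.8)) / (-1) = -638.4 kJ/mol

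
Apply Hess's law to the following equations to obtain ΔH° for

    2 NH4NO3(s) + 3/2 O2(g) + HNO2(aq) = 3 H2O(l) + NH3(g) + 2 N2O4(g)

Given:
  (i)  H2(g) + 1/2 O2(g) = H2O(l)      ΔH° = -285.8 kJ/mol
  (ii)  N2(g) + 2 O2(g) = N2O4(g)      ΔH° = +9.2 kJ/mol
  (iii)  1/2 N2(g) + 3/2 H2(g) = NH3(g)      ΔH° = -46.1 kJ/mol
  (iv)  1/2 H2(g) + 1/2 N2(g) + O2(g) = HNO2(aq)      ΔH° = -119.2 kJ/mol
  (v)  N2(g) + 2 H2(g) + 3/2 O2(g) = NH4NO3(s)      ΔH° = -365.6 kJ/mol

ΔH° = -34.7 kJ/mol

(i) × 3 (scale by 3 for the 3 H2O(l)): (3)·(-285.8) = -857.4 kJ/mol
(ii) × 2 (scale by 2 for the 2 N2O4(g)): (2)·(+9.2) = +18.4 kJ/mol
(iii) as written (NH3(g) already on the product side): -46.1 kJ/mol
(iv) reversed (HNO2(aq) must end up as a reactant): +119.2 kJ/mol
(v) reversed and × 2 (NH4NO3(s) must end up as a reactant; ×2 to match 2 NH4NO3(s) in the target): (-2)·(-365.6) = +731.2 kJ/mol
Combining the equations, ΔH° = (3)·(-285.8) + (2)·(+9.2) + (1)·(-46.1) + (-1)·(-119.2) + (-2)·(-365.6) = -34.7 kJ/mol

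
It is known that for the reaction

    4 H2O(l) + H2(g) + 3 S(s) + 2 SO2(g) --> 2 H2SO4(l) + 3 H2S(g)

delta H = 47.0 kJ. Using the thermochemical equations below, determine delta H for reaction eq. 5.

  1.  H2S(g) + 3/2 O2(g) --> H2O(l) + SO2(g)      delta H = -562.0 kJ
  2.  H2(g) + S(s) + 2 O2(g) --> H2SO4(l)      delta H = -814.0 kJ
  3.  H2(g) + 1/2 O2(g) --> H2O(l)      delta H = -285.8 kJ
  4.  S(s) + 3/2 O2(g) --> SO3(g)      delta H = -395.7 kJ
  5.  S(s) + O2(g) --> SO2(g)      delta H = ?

eq. 1 reversed and × 3 (reverse to put H2S(g) on the product side; scale by 3 for the 3 H2S(g)): (-3)·(-562.0) = +1686.0 kJ
eq. 2 × 2 (scale by 2 for the 2 H2SO4(l)): (2)·(-814.0) = -1628.0 kJ
eq. 3 reversed: +285.8 kJ
eq. 4: not needed (SO3(g) appears nowhere else).
eq. 5 as written: contributes x
+47.0 = (+1686.0) + (-1628.0) + (+285.8) + x
x = (+47.0 − (+343.8)) / (1) = -296.8 kJ

delta H = -296.8 kJ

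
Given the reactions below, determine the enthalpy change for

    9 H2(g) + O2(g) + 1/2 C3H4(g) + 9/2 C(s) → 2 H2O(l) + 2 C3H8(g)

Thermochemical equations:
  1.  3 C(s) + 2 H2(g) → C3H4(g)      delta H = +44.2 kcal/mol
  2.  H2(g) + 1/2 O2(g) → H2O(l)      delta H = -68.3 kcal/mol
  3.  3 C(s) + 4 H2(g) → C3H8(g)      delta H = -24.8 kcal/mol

delta H = -208.3 kcal/mol

eq. 1 reversed and × 1/2: (-1/2)·(+44.2) = -22.1 kcal/mol
eq. 2 × 2: (2)·(-68.3) = -136.6 kcal/mol
eq. 3 × 2: (2)·(-24.8) = -49.6 kcal/mol
Combining the equations, delta H = (-22.1) + (-136.6) + (-49.6) = -208.3 kcal/mol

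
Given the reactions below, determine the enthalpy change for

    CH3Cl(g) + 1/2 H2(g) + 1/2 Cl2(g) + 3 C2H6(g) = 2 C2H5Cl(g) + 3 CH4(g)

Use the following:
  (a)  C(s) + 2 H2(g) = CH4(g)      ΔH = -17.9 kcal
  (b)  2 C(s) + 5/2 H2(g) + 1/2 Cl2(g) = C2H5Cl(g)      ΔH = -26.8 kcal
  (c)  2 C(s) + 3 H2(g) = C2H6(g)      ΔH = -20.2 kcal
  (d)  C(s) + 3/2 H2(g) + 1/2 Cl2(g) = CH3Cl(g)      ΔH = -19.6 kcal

(a) × 3: (3)·(-17.9) = -53.7 kcal
(b) × 2: (2)·(-26.8) = -53.6 kcal
(c) reversed and × 3: (-3)·(-20.2) = +60.6 kcal
(d) reversed: +19.6 kcal
By Hess's law, ΔH = (3)·(-17.9) + (2)·(-26.8) + (-3)·(-20.2) + (-1)·(-19.6) = -27.1 kcal

ΔH = -27.1 kcal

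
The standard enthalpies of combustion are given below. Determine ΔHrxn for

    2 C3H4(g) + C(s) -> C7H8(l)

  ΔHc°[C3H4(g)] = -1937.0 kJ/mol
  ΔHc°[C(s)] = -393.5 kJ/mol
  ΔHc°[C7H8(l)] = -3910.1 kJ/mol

ΔHrxn = -357.4 kJ/mol

Using ΔH = Σ nΔHc°(reactants) − Σ nΔHc°(products):
= [2·(-1937.0) + 1·(-393.5)] − [1·(-3910.1)]
= -357.4 kJ/mol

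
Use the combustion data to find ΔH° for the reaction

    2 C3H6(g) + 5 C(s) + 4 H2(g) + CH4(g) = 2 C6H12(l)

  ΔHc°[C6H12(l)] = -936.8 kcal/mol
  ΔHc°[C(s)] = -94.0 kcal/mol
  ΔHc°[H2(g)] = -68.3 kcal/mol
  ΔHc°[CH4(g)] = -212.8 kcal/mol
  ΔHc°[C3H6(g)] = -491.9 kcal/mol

With combustion enthalpies, reactants minus products:
= [2·(-491.9) + 5·(-94.0) + 4·(-68.3) + 1·(-212.8)] − [2·(-936.8)]
= -66.2 kcal/mol

ΔH° = -66.2 kcal/mol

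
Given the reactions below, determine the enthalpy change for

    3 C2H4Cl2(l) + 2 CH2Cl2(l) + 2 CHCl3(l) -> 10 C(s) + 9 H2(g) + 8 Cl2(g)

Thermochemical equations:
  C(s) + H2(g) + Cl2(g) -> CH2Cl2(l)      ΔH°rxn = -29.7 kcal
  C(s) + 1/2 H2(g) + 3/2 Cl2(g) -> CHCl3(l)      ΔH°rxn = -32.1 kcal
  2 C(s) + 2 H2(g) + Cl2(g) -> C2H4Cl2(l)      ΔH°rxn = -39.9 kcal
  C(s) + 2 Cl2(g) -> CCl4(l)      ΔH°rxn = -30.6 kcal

equation 1 reversed and × 2 (CH2Cl2(l) must end up as a reactant; ×2 to match 2 CH2Cl2(l) in the target): (-2)·(-29.7) = +59.4 kcal
equation 2 reversed and × 2 (reverse to put CHCl3(l) on the reactant side; scale by 2 for the 2 CHCl3(l)): (-2)·(-32.1) = +64.2 kcal
equation 3 reversed and × 3 (reverse to put C2H4Cl2(l) on the reactant side; scale by 3 for the 3 C2H4Cl2(l)): (-3)·(-39.9) = +119.7 kcal
equation 4: not needed (CCl4(l) appears nowhere else).
Combining the equations, ΔH°rxn = (-2)·(-29.7) + (-2)·(-32.1) + (-3)·(-39.9) = 243.3 kcal

ΔH°rxn = 243.3 kcal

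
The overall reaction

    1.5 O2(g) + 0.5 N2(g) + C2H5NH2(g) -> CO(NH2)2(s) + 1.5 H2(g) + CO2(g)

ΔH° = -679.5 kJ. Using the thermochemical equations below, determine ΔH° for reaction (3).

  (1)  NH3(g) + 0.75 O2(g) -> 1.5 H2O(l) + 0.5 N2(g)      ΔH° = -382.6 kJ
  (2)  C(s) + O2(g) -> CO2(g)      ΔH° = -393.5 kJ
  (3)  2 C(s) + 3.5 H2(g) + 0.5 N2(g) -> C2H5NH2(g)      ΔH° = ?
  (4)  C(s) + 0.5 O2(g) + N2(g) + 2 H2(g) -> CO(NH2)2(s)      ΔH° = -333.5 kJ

ΔH° = -47.5 kJ

(1): not needed (H2O(l) appears nowhere else).
(2) as written (CO2(g) already on the product side): -393.5 kJ
(3) reversed (reverse to put C2H5NH2(g) on the reactant side): contributes −x
(4) as written (CO(NH2)2(s) already on the product side): -333.5 kJ
-679.5 = (-393.5) + (-333.5) − x
x = (-679.5 − (-727.0)) / (-1) = -47.5 kJ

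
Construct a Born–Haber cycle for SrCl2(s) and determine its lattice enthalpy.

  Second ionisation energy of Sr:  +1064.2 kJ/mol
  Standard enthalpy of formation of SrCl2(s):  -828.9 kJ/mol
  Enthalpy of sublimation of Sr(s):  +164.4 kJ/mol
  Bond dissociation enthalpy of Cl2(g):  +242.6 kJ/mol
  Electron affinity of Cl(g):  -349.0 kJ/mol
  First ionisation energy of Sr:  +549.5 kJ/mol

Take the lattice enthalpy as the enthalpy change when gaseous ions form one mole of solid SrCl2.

U = -2151.6 kJ/mol

ΔHf° = 1·ΔHsub + 1·(ΣIE) + 1·D(Cl2) + 2·EA + U
-828.9 = 1·(+164.4) + 1·(+1613.7) + 1·(+242.6) + 2·(-349.0) + U
U = -828.9 − (+1322.7) = -2151.6 kJ/mol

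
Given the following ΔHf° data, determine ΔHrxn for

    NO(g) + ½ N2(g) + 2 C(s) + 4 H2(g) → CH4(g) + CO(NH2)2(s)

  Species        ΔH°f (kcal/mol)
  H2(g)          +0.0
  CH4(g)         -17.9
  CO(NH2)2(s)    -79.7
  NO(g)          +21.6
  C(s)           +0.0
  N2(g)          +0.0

ΔHrxn = -119.2 kcal/mol

Products: 1·(-17.9) + 1·(-79.7) = -97.6
Reactants: 1·(+21.6) + 1/2·(+0.0) + 2·(+0.0) + 4·(+0.0) = +21.6
ΔHrxn = (-97.6) − (+21.6) = -119.2 kcal/mol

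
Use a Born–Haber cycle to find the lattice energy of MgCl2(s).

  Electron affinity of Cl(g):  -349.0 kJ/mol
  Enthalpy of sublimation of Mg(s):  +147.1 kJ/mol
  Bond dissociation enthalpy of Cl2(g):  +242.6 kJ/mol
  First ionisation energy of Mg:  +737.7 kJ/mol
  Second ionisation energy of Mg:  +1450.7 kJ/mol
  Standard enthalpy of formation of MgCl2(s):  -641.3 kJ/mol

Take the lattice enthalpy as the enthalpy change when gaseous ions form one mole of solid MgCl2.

U = -2521.4 kJ/mol

ΔHf° = 1·ΔHsub + 1·(ΣIE) + 1·D(Cl2) + 2·EA + U
-641.3 = 1·(+147.1) + 1·(+2188.4) + 1·(+242.6) + 2·(-349.0) + U
U = -641.3 − (+1880.1) = -2521.4 kJ/mol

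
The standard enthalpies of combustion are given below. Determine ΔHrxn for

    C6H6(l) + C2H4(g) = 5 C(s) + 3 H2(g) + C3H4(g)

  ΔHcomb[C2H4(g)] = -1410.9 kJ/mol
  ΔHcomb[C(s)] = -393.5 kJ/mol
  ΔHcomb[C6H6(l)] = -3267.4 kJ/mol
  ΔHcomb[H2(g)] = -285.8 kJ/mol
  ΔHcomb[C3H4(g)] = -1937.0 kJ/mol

ΔHrxn = 83.6 kJ/mol

With combustion enthalpies, reactants minus products:
= [1·(-3267.4) + 1·(-1410.9)] − [5·(-393.5) + 3·(-285.8) + 1·(-1937.0)]
= 83.6 kJ/mol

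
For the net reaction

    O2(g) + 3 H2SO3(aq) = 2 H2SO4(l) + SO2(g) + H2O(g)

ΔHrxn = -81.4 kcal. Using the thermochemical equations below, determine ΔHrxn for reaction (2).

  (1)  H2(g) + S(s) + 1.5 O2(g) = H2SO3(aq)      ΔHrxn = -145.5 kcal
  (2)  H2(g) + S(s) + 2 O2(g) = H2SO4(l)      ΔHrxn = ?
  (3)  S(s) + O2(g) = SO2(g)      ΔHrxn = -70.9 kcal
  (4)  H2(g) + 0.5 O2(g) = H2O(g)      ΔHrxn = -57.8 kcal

ΔHrxn = -194.6 kcal

(1) reversed and × 3 (H2SO3(aq) must end up as a reactant; ×3 to match 3 H2SO3(aq) in the target): (-3)·(-145.5) = +436.5 kcal
(2) × 2 (×2 to match 2 H2SO4(l) in the target): contributes 2·x
(3) as written (SO2(g) already on the product side): -70.9 kcal
(4) as written (H2O(g) already on the product side): -57.8 kcal
-81.4 = (+436.5) + (-70.9) + (-57.8) + 2·x
x = (-81.4 − (+307.8)) / (2) = -194.6 kcal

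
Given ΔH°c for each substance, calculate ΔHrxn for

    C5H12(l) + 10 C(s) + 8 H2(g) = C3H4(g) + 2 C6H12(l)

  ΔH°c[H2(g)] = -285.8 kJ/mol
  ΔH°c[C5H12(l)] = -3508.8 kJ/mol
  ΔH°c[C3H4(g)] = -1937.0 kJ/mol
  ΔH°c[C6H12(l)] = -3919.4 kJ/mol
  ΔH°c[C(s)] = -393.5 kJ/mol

ΔHrxn = 45.6 kJ/mol

With combustion enthalpies, reactants minus products:
= [1·(-3508.8) + 10·(-393.5) + 8·(-285.8)] − [1·(-1937.0) + 2·(-3919.4)]
= 45.6 kJ/mol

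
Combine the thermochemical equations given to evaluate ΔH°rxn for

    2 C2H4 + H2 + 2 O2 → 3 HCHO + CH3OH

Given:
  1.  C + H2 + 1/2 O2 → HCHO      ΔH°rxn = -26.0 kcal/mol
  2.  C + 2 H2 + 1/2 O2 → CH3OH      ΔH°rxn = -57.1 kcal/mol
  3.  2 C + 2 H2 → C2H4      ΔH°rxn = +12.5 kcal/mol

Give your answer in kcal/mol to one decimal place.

ΔH°rxn = -160.1 kcal/mol

eq. 1 × 3 (scale by 3 for the 3 HCHO): (3)·(-26.0) = -78.0 kcal/mol
eq. 2 as written (CH3OH already on the product side): -57.1 kcal/mol
eq. 3 reversed and × 2 (C2H4 must end up as a reactant; ×2 to match 2 C2H4 in the target): (-2)·(+12.5) = -25.0 kcal/mol
ΔH°rxn = (3)·(-26.0) + (1)·(-57.1) + (-2)·(+12.5) = -160.1 kcal/mol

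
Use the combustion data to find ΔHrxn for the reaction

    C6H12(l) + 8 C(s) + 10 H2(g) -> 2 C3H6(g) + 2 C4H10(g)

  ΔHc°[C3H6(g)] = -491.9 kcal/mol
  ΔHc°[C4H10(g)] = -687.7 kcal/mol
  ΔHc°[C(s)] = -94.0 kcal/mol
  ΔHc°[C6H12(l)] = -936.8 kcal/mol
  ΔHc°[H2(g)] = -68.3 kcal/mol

ΔHrxn = -12.6 kcal/mol

Using ΔH = Σ nΔHc°(reactants) − Σ nΔHc°(products):
= [1·(-936.8) + 8·(-94.0) + 10·(-68.3)] − [2·(-491.9) + 2·(-687.7)]
= -12.6 kcal/mol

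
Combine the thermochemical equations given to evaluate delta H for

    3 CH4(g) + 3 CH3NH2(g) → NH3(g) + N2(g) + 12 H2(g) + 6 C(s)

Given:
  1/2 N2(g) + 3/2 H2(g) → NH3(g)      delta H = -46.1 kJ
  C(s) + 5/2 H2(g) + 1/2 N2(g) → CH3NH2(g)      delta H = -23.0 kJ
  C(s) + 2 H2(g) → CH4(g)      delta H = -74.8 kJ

delta H = 247.3 kJ

equation 1 as written (NH3(g) already on the product side): -46.1 kJ
equation 2 reversed and × 3 (reverse to put CH3NH2(g) on the reactant side; ×3 to match 3 CH3NH2(g) in the target): (-3)·(-23.0) = +69.0 kJ
equation 3 reversed and × 3 (CH4(g) must end up as a reactant; scale by 3 for the 3 CH4(g)): (-3)·(-74.8) = +224.4 kJ
Summing the manipulated equations, delta H = (-46.1) + (+69.0) + (+224.4) = 247.3 kJ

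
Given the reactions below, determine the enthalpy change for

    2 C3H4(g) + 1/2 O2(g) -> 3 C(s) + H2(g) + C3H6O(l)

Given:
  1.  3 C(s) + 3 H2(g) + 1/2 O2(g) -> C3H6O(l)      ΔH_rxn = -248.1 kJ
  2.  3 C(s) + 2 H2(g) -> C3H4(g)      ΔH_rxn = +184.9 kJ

ΔH_rxn = -617.9 kJ

eq. 1 as written (C3H6O(l) already on the product side): -248.1 kJ
eq. 2 reversed and × 2 (reverse to put C3H4(g) on the reactant side; scale by 2 for the 2 C3H4(g)): (-2)·(+184.9) = -369.8 kJ
By Hess's law, ΔH_rxn = (-248.1) + (-369.8) = -617.9 kJ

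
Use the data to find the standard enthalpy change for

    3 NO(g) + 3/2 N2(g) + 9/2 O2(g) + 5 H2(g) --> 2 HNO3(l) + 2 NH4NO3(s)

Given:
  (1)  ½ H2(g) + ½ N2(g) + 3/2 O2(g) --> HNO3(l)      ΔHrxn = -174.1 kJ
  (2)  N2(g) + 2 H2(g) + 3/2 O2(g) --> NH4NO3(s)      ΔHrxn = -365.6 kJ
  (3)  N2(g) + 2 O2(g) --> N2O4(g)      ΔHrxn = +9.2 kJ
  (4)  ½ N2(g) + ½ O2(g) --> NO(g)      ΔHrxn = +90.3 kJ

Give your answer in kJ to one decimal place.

(1) × 2: (2)·(-174.1) = -348.2 kJ
(2) × 2: (2)·(-365.6) = -731.2 kJ
(3): not needed.
(4) reversed and × 3: (-3)·(+90.3) = -270.9 kJ
ΔHrxn = (2)·(-174.1) + (2)·(-365.6) + (-3)·(+90.3) = -1350.3 kJ

ΔHrxn = -1350.3 kJ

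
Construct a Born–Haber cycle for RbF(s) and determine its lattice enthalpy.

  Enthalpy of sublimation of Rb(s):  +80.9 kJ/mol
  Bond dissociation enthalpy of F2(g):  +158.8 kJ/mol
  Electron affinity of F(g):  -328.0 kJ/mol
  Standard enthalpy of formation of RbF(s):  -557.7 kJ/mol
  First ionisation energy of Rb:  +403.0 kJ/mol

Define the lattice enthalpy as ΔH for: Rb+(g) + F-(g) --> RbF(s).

U = -793.0 kJ/mol

ΔHf° = 1·ΔHsub + 1·(ΣIE) + 1/2·D(F2) + 1·EA + U
-557.7 = 1·(+80.9) + 1·(+403.0) + 1/2·(+158.8) + 1·(-328.0) + U
U = -557.7 − (+235.3) = -793.0 kJ/mol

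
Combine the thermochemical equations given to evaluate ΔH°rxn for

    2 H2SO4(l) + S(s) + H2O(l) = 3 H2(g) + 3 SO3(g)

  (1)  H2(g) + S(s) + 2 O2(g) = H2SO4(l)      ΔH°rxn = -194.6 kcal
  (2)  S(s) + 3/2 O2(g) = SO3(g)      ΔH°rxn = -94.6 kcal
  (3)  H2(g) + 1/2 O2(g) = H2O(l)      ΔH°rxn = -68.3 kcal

ΔH°rxn = 173.7 kcal

(1) reversed and × 2 (H2SO4(l) must end up as a reactant; scale by 2 for the 2 H2SO4(l)): (-2)·(-194.6) = +389.2 kcal
(2) × 3 (scale by 3 for the 3 SO3(g)): (3)·(-94.6) = -283.8 kcal
(3) reversed (H2O(l) must end up as a reactant): +68.3 kcal
ΔH°rxn = (-2)·(-194.6) + (3)·(-94.6) + (-1)·(-68.3) = 173.7 kcal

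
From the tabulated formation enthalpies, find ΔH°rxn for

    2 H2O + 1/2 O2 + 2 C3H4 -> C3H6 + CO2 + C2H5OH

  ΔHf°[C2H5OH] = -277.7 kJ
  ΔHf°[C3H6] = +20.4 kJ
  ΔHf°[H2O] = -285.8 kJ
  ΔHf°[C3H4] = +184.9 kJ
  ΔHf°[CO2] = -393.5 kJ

Products: 1·(+20.4) + 1·(-393.5) + 1·(-277.7) = -650.8
Reactants: 2·(-285.8) + 1/2·(+0.0) + 2·(+184.9) = -201.8
ΔH°rxn = (-650.8) − (-201.8) = -449.0 kJ

ΔH°rxn = -449.0 kJ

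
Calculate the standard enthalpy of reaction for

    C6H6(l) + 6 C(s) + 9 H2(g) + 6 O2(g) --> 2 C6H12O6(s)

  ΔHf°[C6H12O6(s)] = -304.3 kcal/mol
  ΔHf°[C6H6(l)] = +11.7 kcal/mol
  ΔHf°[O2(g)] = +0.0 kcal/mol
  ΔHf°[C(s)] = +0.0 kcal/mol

Products: 2·(-304.3) = -608.6
Reactants: 1·(+11.7) + 6·(+0.0) + 9·(+0.0) + 6·(+0.0) = +11.7
ΔHrxn = (-608.6) − (+11.7) = -620.3 kcal/mol

ΔHrxn = -620.3 kcal/mol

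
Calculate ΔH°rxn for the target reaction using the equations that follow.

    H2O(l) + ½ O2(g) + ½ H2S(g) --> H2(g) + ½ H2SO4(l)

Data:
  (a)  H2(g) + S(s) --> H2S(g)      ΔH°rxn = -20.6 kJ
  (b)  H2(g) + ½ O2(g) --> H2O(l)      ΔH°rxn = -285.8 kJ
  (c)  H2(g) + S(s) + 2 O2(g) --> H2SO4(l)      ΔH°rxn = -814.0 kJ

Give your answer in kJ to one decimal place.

(a) reversed and × 1/2 (reverse to put H2S(g) on the reactant side; ×1/2 to match 1/2 H2S(g) in the target): (-1/2)·(-20.6) = +10.3 kJ
(b) reversed (reverse to put H2O(l) on the reactant side): +285.8 kJ
(c) × 1/2 (scale by 1/2 for the 1/2 H2SO4(l)): (1/2)·(-814.0) = -407.0 kJ
Summing the manipulated equations, ΔH°rxn = (+10.3) + (+285.8) + (-407.0) = -110.9 kJ

ΔH°rxn = -110.9 kJ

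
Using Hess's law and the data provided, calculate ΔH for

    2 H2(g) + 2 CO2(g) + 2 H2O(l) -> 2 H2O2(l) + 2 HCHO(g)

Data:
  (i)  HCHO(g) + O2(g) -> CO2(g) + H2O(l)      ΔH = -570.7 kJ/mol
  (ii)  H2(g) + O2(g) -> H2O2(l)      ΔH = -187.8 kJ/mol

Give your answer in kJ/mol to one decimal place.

ΔH = 765.8 kJ/mol

(i) reversed and × 2 (HCHO(g) must end up as a product; scale by 2 for the 2 HCHO(g)): (-2)·(-570.7) = +1141.4 kJ/mol
(ii) × 2 (scale by 2 for the 2 H2O2(l)): (2)·(-187.8) = -375.6 kJ/mol
Summing the manipulated equations, ΔH = (+1141.4) + (-375.6) = 765.8 kJ/mol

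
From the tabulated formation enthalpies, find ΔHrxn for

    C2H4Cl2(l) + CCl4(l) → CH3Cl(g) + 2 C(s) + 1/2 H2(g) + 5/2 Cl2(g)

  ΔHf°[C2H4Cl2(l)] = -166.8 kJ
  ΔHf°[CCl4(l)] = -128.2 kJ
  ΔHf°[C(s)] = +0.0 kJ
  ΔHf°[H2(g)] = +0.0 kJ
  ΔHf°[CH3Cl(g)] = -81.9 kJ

Products: 1·(-81.9) + 2·(+0.0) + 1/2·(+0.0) + 5/2·(+0.0) = -81.9
Reactants: 1·(-166.8) + 1·(-128.2) = -295.0
ΔHrxn = (-81.9) − (-295.0) = 213.1 kJ

ΔHrxn = 213.1 kJ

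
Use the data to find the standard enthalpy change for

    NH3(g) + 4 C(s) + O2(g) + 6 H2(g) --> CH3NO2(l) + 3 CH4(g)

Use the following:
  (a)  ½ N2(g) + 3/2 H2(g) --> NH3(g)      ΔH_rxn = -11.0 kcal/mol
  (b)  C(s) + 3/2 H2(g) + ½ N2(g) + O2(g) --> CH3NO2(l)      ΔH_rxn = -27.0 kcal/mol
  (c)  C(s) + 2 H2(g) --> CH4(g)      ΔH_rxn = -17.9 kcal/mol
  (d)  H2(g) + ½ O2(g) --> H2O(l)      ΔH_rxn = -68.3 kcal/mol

ΔH_rxn = -69.7 kcal/mol

(a) reversed: +11.0 kcal/mol
(b) as written: -27.0 kcal/mol
(c) × 3: (3)·(-17.9) = -53.7 kcal/mol
(d): not needed.
ΔH_rxn = (+11.0) + (-27.0) + (-53.7) = -69.7 kcal/mol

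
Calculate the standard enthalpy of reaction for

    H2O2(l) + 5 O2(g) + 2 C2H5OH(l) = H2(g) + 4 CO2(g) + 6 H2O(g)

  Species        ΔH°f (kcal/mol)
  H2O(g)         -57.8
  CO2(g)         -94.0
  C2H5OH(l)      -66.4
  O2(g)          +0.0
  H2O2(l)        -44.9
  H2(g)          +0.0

ΔHrxn = -545.1 kcal/mol

Products: 1·(+0.0) + 4·(-94.0) + 6·(-57.8) = -722.8
Reactants: 1·(-44.9) + 5·(+0.0) + 2·(-66.4) = -177.7
ΔHrxn = (-722.8) − (-177.7) = -545.1 kcal/mol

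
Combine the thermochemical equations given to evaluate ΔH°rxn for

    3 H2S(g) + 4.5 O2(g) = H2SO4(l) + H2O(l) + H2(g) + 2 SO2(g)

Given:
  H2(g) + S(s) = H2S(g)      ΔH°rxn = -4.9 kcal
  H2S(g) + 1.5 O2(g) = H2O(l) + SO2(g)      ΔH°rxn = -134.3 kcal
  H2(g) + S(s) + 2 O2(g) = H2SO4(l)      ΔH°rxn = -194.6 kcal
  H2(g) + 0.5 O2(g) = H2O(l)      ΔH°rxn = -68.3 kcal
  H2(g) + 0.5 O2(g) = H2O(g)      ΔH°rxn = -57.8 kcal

equation 1 reversed: +4.9 kcal
equation 2 × 2 (scale by 2 for the 2 SO2(g)): (2)·(-134.3) = -268.6 kcal
equation 3 as written (H2SO4(l) already on the product side): -194.6 kcal
equation 4 reversed: +68.3 kcal
equation 5: not needed (H2O(g) appears nowhere else).
ΔH°rxn = (+4.9) + (-268.6) + (-194.6) + (+68.3) = -390.0 kcal

ΔH°rxn = -390.0 kcal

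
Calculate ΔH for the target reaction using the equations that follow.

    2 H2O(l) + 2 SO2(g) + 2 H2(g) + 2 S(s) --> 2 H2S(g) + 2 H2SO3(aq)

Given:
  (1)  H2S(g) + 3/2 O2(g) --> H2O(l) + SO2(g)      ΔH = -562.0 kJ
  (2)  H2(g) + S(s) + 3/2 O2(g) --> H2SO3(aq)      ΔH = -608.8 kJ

(1) reversed and × 2 (H2S(g) must end up as a product; ×2 to match 2 H2S(g) in the target): (-2)·(-562.0) = +1124.0 kJ
(2) × 2 (scale by 2 for the 2 H2SO3(aq)): (2)·(-608.8) = -1217.6 kJ
Combining the equations, ΔH = (+1124.0) + (-1217.6) = -93.6 kJ

ΔH = -93.6 kJ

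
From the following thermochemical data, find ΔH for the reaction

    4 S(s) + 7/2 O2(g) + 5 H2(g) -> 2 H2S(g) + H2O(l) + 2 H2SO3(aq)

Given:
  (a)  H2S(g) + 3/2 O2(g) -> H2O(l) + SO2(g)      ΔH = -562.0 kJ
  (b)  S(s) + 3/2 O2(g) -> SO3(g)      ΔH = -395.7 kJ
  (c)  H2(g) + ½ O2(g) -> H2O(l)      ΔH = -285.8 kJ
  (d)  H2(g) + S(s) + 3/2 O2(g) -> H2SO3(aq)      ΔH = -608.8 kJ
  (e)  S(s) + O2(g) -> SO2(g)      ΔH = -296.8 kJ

(a) reversed and × 2 (H2S(g) must end up as a product; ×2 to match 2 H2S(g) in the target): (-2)·(-562.0) = +1124.0 kJ
(b): not needed (SO3(g) appears nowhere else).
(c) × 3: (3)·(-285.8) = -857.4 kJ
(d) × 2 (×2 to match 2 H2SO3(aq) in the target): (2)·(-608.8) = -1217.6 kJ
(e) × 2: (2)·(-296.8) = -593.6 kJ
Since enthalpy is a state function, ΔH = (+1124.0) + (-857.4) + (-1217.6) + (-593.6) = -1544.6 kJ

ΔH = -1544.6 kJ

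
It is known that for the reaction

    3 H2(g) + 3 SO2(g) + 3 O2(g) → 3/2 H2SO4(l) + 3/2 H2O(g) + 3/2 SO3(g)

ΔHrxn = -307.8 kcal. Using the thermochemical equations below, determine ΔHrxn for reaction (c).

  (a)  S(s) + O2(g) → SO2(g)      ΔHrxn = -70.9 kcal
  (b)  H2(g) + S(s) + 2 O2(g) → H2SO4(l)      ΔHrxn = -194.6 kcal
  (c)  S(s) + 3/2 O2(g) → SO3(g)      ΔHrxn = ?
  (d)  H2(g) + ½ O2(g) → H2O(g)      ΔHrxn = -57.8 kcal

ΔHrxn = -94.6 kcal

(a) reversed and × 3 (reverse to put SO2(g) on the reactant side; ×3 to match 3 SO2(g) in the target): (-3)·(-70.9) = +212.7 kcal
(b) × 3/2 (scale by 3/2 for the 3/2 H2SO4(l)): (3/2)·(-194.6) = -291.9 kcal
(c) × 3/2 (×3/2 to match 3/2 SO3(g) in the target): contributes 3/2·x
(d) × 3/2 (×3/2 to match 3/2 H2O(g) in the target): (3/2)·(-57.8) = -86.7 kcal
-307.8 = (+212.7) + (-291.9) + (-86.7) + 3/2·x
x = (-307.8 − (-165.9)) / (3/2) = -94.6 kcal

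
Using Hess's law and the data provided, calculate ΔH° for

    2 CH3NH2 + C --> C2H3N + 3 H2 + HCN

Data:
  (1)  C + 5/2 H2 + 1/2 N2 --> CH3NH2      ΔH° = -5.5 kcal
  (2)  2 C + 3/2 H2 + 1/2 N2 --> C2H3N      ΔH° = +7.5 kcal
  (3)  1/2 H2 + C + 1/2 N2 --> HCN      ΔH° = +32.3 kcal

(1) reversed and × 2 (reverse to put CH3NH2 on the reactant side; ×2 to match 2 CH3NH2 in the target): (-2)·(-5.5) = +11.0 kcal
(2) as written (C2H3N already on the product side): +7.5 kcal
(3) as written (HCN already on the product side): +32.3 kcal
ΔH° = (+11.0) + (+7.5) + (+32.3) = 50.8 kcal

ΔH° = 50.8 kcal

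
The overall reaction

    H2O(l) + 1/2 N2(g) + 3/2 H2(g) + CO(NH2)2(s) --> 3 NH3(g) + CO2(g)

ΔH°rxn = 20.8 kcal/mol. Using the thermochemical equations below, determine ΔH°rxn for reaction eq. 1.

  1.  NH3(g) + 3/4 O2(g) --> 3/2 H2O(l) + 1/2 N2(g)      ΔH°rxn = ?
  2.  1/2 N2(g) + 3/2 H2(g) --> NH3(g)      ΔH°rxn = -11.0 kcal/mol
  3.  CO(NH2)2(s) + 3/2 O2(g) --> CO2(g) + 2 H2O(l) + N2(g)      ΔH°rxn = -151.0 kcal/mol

ΔH°rxn = -91.4 kcal/mol

eq. 1 reversed and × 2: contributes −2·x
eq. 2 as written: -11.0 kcal/mol
eq. 3 as written: -151.0 kcal/mol
+20.8 = (-11.0) + (-151.0) − 2·x
x = (+20.8 − (-162.0)) / (-2) = -91.4 kcal/mol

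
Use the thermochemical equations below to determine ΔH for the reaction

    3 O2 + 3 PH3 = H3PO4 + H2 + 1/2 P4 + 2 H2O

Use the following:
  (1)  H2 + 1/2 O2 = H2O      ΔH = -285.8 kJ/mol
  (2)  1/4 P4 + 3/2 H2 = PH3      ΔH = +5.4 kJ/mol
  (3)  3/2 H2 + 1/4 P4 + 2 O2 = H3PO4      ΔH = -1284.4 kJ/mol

ΔH = -1872.2 kJ/mol

(1) × 2: (2)·(-285.8) = -571.6 kJ/mol
(2) reversed and × 3: (-3)·(+5.4) = -16.2 kJ/mol
(3) as written: -1284.4 kJ/mol
ΔH = (2)·(-285.8) + (-3)·(+5.4) + (1)·(-1284.4) = -1872.2 kJ/mol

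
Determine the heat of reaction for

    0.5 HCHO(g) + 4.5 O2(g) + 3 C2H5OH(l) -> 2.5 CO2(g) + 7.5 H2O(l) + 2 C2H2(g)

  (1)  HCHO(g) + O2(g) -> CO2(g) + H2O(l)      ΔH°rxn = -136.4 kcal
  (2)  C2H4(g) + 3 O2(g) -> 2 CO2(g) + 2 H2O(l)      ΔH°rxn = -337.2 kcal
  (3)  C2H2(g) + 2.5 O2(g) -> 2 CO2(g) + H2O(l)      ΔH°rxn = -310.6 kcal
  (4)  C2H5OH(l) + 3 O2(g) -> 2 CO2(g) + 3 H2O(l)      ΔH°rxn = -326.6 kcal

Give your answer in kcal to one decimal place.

ΔH°rxn = -426.8 kcal

(1) × 1/2 (scale by 1/2 for the 1/2 HCHO(g)): (1/2)·(-136.4) = -68.2 kcal
(2): not needed (C2H4(g) appears nowhere else).
(3) reversed and × 2 (reverse to put C2H2(g) on the product side; scale by 2 for the 2 C2H2(g)): (-2)·(-310.6) = +621.2 kcal
(4) × 3 (scale by 3 for the 3 C2H5OH(l)): (3)·(-326.6) = -979.8 kcal
By Hess's law, ΔH°rxn = (1/2)·(-136.4) + (-2)·(-310.6) + (3)·(-326.6) = -426.8 kcal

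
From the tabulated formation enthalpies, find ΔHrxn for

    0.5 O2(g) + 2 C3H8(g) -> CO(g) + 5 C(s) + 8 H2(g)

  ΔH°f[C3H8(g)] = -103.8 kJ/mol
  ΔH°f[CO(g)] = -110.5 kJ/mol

Products: 1·(-110.5) + 5·(+0.0) + 8·(+0.0) = -110.5
Reactants: 1/2·(+0.0) + 2·(-103.8) = -207.6
ΔHrxn = (-110.5) − (-207.6) = 97.1 kJ/mol

ΔHrxn = 97.1 kJ/mol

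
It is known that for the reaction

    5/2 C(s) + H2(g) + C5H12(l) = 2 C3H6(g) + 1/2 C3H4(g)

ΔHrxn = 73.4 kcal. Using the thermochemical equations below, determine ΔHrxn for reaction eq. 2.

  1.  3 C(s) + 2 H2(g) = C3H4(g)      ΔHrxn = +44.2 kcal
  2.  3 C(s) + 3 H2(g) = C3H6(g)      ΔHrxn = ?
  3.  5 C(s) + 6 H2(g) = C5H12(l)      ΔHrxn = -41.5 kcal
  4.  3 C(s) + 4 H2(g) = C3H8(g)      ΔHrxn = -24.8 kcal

eq. 1 × 1/2: (1/2)·(+44.2) = +22.1 kcal
eq. 2 × 2: contributes 2·x
eq. 3 reversed: +41.5 kcal
eq. 4: not needed.
+73.4 = (+22.1) + (+41.5) + 2·x
x = (+73.4 − (+63.6)) / (2) = 4.9 kcal

ΔHrxn = 4.9 kcal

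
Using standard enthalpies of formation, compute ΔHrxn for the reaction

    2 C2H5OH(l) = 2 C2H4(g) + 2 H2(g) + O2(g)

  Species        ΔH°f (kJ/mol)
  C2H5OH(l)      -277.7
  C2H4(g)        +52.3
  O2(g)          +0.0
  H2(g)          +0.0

ΔHrxn = 660.0 kJ/mol

Products: 2·(+52.3) + 2·(+0.0) + 1·(+0.0) = +104.6
Reactants: 2·(-277.7) = -555.4
ΔHrxn = (+104.6) − (-555.4) = 660.0 kJ/mol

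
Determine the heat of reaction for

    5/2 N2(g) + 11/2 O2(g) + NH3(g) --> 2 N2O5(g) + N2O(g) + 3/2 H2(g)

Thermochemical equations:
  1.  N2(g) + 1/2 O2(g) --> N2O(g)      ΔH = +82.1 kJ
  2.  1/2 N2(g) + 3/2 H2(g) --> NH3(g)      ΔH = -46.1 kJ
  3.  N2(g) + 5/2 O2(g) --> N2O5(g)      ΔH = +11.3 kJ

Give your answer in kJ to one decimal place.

eq. 1 as written: +82.1 kJ
eq. 2 reversed: +46.1 kJ
eq. 3 × 2: (2)·(+11.3) = +22.6 kJ
ΔH = (1)·(+82.1) + (-1)·(-46.1) + (2)·(+11.3) = 150.8 kJ

ΔH = 150.8 kJ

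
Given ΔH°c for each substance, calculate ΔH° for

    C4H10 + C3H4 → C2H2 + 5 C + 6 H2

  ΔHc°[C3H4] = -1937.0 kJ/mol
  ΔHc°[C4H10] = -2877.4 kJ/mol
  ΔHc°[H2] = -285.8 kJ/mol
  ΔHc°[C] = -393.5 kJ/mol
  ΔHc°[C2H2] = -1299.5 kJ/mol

With combustion enthalpies, reactants minus products:
= [1·(-2877.4) + 1·(-1937.0)] − [1·(-1299.5) + 5·(-393.5) + 6·(-285.8)]
= 167.4 kJ/mol

ΔH° = 167.4 kJ/mol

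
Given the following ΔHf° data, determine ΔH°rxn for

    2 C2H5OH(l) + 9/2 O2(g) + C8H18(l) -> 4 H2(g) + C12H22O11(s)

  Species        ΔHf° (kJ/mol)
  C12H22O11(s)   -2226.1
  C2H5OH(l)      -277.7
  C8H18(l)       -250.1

Products: 4·(+0.0) + 1·(-2226.1) = -2226.1
Reactants: 2·(-277.7) + 9/2·(+0.0) + 1·(-250.1) = -805.5
ΔH°rxn = (-2226.1) − (-805.5) = -1420.6 kJ/mol

ΔH°rxn = -1420.6 kJ/mol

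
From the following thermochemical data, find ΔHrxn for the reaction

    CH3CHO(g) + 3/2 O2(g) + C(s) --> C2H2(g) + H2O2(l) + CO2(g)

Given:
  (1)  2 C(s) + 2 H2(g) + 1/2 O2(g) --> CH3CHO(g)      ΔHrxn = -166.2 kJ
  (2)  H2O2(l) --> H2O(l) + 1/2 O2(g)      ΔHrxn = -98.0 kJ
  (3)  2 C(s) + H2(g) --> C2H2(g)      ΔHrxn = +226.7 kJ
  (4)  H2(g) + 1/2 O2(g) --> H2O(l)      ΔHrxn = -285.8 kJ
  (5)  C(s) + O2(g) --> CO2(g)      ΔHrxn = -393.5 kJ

(1) reversed: +166.2 kJ
(2) reversed: +98.0 kJ
(3) as written: +226.7 kJ
(4) as written: -285.8 kJ
(5) as written: -393.5 kJ
ΔHrxn = (+166.2) + (+98.0) + (+226.7) + (-285.8) + (-393.5) = -188.4 kJ

ΔHrxn = -188.4 kJ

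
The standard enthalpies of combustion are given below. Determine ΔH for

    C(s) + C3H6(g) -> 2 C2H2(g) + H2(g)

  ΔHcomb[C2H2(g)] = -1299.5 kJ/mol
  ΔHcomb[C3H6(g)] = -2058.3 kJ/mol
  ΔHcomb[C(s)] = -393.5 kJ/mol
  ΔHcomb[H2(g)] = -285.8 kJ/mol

ΔH = 433.0 kJ/mol

Using ΔH = Σ nΔHc°(reactants) − Σ nΔHc°(products):
= [1·(-393.5) + 1·(-2058.3)] − [2·(-1299.5) + 1·(-285.8)]
= 433.0 kJ/mol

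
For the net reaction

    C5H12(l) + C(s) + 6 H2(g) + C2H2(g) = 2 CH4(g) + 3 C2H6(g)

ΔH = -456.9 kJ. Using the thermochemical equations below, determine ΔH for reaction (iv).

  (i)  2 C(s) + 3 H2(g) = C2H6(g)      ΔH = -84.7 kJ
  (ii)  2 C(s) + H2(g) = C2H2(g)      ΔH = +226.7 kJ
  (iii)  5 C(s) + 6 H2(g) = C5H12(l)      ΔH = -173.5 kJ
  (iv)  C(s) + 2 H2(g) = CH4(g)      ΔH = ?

(i) × 3 (scale by 3 for the 3 C2H6(g)): (3)·(-84.7) = -254.1 kJ
(ii) reversed (reverse to put C2H2(g) on the reactant side): -226.7 kJ
(iii) reversed (reverse to put C5H12(l) on the reactant side): +173.5 kJ
(iv) × 2 (×2 to match 2 CH4(g) in the target): contributes 2·x
-456.9 = (-254.1) + (-226.7) + (+173.5) + 2·x
x = (-456.9 − (-307.3)) / (2) = -74.8 kJ

ΔH = -74.8 kJ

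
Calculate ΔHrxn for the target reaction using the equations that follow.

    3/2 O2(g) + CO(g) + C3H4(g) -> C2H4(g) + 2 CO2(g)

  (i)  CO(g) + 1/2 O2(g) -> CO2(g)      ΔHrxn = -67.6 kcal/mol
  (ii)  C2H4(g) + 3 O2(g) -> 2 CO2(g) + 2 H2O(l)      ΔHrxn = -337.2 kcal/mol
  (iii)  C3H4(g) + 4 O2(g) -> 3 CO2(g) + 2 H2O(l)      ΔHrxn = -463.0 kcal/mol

(i) as written (CO(g) already on the reactant side): -67.6 kcal/mol
(ii) reversed (C2H4(g) must end up as a product): +337.2 kcal/mol
(iii) as written (C3H4(g) already on the reactant side): -463.0 kcal/mol
ΔHrxn = (1)·(-67.6) + (-1)·(-337.2) + (1)·(-463.0) = -193.4 kcal/mol

ΔHrxn = -193.4 kcal/mol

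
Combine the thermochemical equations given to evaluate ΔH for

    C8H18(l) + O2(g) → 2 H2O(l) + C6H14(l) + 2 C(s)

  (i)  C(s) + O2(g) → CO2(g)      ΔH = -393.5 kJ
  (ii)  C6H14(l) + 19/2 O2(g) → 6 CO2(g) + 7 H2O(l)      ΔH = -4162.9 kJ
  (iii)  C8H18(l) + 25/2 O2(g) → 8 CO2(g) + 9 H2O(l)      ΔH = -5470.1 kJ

ΔH = -520.2 kJ

(i) reversed and × 2: (-2)·(-393.5) = +787.0 kJ
(ii) reversed: +4162.9 kJ
(iii) as written: -5470.1 kJ
ΔH = (-2)·(-393.5) + (-1)·(-4162.9) + (1)·(-5470.1) = -520.2 kJ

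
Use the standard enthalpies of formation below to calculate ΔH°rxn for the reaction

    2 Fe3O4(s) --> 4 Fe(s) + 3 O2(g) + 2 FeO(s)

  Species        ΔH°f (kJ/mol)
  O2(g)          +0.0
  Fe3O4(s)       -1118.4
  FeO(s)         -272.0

ΔH°rxn = 1692.8 kJ/mol

Products: 4·(+0.0) + 3·(+0.0) + 2·(-272.0) = -544.0
Reactants: 2·(-1118.4) = -2236.8
ΔH°rxn = (-544.0) − (-2236.8) = 1692.8 kJ/mol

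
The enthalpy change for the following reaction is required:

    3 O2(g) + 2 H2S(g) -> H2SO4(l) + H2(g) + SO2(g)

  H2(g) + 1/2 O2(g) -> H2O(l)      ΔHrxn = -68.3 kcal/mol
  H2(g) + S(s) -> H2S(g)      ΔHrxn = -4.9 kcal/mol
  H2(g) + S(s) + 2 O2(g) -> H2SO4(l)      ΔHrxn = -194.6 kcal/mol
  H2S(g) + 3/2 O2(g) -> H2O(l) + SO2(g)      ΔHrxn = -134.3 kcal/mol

ΔHrxn = -255.7 kcal/mol

equation 1 reversed: +68.3 kcal/mol
equation 2 reversed: +4.9 kcal/mol
equation 3 as written: -194.6 kcal/mol
equation 4 as written: -134.3 kcal/mol
Combining the equations, ΔHrxn = (+68.3) + (+4.9) + (-194.6) + (-134.3) = -255.7 kcal/mol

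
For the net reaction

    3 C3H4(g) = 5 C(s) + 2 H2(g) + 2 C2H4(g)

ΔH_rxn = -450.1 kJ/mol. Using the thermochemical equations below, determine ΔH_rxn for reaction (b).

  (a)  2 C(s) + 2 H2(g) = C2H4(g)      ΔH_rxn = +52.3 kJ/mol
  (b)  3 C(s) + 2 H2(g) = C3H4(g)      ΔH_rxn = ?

(a) × 2 (scale by 2 for the 2 C2H4(g)): (2)·(+52.3) = +104.6 kJ/mol
(b) reversed and × 3 (reverse to put C3H4(g) on the reactant side; scale by 3 for the 3 C3H4(g)): contributes −3·x
-450.1 = (+104.6) − 3·x
x = (-450.1 − (+104.6)) / (-3) = 184.9 kJ/mol

ΔH_rxn = 184.9 kJ/mol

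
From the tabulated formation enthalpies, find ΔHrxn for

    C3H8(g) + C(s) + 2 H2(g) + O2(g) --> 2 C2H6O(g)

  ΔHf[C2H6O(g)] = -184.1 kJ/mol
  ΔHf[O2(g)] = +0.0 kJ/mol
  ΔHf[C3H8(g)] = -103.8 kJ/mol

Products: 2·(-184.1) = -368.2
Reactants: 1·(-103.8) + 1·(+0.0) + 2·(+0.0) + 1·(+0.0) = -103.8
ΔHrxn = (-368.2) − (-103.8) = -264.4 kJ/mol

ΔHrxn = -264.4 kJ/mol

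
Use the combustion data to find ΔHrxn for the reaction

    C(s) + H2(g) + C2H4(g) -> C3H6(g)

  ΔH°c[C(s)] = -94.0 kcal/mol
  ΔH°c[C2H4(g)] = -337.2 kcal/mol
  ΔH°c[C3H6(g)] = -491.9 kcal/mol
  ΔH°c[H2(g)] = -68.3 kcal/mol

With combustion enthalpies, reactants minus products:
= [1·(-94.0) + 1·(-68.3) + 1·(-337.2)] − [1·(-491.9)]
= -7.6 kcal/mol

ΔHrxn = -7.6 kcal/mol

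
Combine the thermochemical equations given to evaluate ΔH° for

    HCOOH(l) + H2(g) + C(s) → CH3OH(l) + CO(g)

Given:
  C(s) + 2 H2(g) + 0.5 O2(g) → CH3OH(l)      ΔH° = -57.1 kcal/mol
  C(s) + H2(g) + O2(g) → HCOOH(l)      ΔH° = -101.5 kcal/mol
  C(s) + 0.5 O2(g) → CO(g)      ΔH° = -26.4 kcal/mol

equation 1 as written (CH3OH(l) already on the product side): -57.1 kcal/mol
equation 2 reversed (reverse to put HCOOH(l) on the reactant side): +101.5 kcal/mol
equation 3 as written (CO(g) already on the product side): -26.4 kcal/mol
ΔH° = (1)·(-57.1) + (-1)·(-101.5) + (1)·(-26.4) = 18.0 kcal/mol

ΔH° = 18.0 kcal/mol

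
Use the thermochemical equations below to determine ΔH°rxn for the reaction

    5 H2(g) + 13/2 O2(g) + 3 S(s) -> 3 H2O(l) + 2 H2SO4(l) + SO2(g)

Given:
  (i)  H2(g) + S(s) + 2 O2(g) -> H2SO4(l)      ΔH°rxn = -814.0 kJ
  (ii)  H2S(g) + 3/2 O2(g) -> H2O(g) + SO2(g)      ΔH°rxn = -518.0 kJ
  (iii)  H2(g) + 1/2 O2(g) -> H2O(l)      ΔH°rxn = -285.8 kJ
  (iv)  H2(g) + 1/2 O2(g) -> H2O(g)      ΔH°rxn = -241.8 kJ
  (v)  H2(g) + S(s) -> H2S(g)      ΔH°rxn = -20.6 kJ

(i) × 2: (2)·(-814.0) = -1628.0 kJ
(ii) as written: -518.0 kJ
(iii) × 3: (3)·(-285.8) = -857.4 kJ
(iv) reversed: +241.8 kJ
(v) as written: -20.6 kJ
ΔH°rxn = (-1628.0) + (-518.0) + (-857.4) + (+241.8) + (-20.6) = -2782.2 kJ

ΔH°rxn = -2782.2 kJ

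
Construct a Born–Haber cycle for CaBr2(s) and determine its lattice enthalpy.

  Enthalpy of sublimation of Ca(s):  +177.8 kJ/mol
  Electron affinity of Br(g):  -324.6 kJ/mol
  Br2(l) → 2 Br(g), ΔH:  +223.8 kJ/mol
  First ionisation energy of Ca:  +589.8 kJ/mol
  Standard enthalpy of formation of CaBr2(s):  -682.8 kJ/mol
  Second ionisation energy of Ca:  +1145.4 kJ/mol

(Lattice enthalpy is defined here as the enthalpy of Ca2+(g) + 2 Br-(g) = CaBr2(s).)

ΔHf° = 1·ΔHsub + 1·(ΣIE) + 1·D(Br2) + 2·EA + U
-682.8 = 1·(+177.8) + 1·(+1735.2) + 1·(+223.8) + 2·(-324.6) + U
U = -682.8 − (+1487.6) = -2170.4 kJ/mol

U = -2170.4 kJ/mol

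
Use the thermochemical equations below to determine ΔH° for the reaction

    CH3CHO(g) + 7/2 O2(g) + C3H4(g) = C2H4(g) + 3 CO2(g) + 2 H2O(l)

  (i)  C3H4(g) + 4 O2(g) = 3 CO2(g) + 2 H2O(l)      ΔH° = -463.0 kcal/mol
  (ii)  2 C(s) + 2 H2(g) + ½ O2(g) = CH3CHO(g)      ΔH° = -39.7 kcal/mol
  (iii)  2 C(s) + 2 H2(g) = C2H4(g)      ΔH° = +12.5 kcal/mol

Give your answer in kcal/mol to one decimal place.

(i) as written: -463.0 kcal/mol
(ii) reversed: +39.7 kcal/mol
(iii) as written: +12.5 kcal/mol
Summing the manipulated equations, ΔH° = (-463.0) + (+39.7) + (+12.5) = -410.8 kcal/mol

ΔH° = -410.8 kcal/mol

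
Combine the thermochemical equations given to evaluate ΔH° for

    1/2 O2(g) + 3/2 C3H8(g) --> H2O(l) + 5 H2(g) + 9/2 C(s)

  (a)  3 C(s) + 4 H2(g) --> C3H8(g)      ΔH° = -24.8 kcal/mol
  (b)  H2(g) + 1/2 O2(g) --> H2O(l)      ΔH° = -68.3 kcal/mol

(a) reversed and × 3/2 (reverse to put C3H8(g) on the reactant side; ×3/2 to match 3/2 C3H8(g) in the target): (-3/2)·(-24.8) = +37.2 kcal/mol
(b) as written (H2O(l) already on the product side): -68.3 kcal/mol
ΔH° = (-3/2)·(-24.8) + (1)·(-68.3) = -31.1 kcal/mol

ΔH° = -31.1 kcal/mol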